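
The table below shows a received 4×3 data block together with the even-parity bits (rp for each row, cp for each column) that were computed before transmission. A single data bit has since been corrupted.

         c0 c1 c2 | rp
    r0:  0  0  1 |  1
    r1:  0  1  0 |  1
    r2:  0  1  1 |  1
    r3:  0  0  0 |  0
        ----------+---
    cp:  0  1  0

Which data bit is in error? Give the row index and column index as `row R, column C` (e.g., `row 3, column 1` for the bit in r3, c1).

row 2, column 1

Recompute each row's even parity and compare to rp:
  r0: data parity 1, sent rp 1 → ok
  r1: data parity 1, sent rp 1 → ok
  r2: data parity 0, sent rp 1 → mismatch
  r3: data parity 0, sent rp 0 → ok
Recompute each column's even parity and compare to cp:
  c0: data parity 0, sent cp 0 → ok
  c1: data parity 0, sent cp 1 → mismatch
  c2: data parity 0, sent cp 0 → ok
Exactly one row (r2) and one column (c1) fail → the flipped bit is at their intersection.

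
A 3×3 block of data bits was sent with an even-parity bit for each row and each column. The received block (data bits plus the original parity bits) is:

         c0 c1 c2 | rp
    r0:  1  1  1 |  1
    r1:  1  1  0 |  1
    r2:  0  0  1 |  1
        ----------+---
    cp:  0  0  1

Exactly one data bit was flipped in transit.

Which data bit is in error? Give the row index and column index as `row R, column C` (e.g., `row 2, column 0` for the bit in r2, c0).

row 1, column 2

Recompute each row's even parity and compare to rp:
  r0: data parity 1, sent rp 1 → ok
  r1: data parity 0, sent rp 1 → mismatch
  r2: data parity 1, sent rp 1 → ok
Recompute each column's even parity and compare to cp:
  c0: data parity 0, sent cp 0 → ok
  c1: data parity 0, sent cp 0 → ok
  c2: data parity 0, sent cp 1 → mismatch
Exactly one row (r1) and one column (c2) fail → the flipped bit is at their intersection.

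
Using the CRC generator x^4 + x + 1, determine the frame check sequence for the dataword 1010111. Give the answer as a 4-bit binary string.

1011

Append 4 zeros: 10101110000. Divide by 10011 (XOR where the leading bit is 1):
  pos 0: 10101 XOR 10011 = 00110
  pos 2: 11011 XOR 10011 = 01000
  pos 3: 10000 XOR 10011 = 00011
  pos 6: 11000 XOR 10011 = 01011
Remainder (last 4 bits) = 1011. This is the CRC / FCS.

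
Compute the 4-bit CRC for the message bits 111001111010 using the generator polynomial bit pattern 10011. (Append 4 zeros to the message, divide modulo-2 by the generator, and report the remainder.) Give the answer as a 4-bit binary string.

0000

Append 4 zeros: 1110011110100000. Divide by 10011 (XOR where the leading bit is 1):
  pos 0: 11100 XOR 10011 = 01111
  pos 1: 11111 XOR 10011 = 01100
  pos 2: 11001 XOR 10011 = 01010
  pos 3: 10101 XOR 10011 = 00110
  pos 5: 11010 XOR 10011 = 01001
  pos 6: 10011 XOR 10011 = 00000
Remainder (last 4 bits) = 0000. This is the CRC / FCS.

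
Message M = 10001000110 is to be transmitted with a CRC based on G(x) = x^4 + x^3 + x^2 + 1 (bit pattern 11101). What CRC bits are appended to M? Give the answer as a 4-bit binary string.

0000

Append 4 zeros: 100010001100000. Divide by 11101 (XOR where the leading bit is 1):
  pos 0: 10001 XOR 11101 = 01100
  pos 1: 11000 XOR 11101 = 00101
  pos 3: 10100 XOR 11101 = 01001
  pos 4: 10011 XOR 11101 = 01110
  pos 5: 11101 XOR 11101 = 00000
Remainder (last 4 bits) = 0000. This is the CRC / FCS.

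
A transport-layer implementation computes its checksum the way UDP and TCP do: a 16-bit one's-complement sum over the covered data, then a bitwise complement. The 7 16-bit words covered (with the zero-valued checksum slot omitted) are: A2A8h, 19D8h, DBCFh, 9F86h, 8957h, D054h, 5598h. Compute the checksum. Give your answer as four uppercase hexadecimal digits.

One's-complement addition (fold any carry out of bit 15 back into bit 0):
  0xA2A8 + 0x19D8 = 0x0BC80
  0xBC80 + 0xDBCF = 0x1984F → wrap carry → 0x9850
  0x9850 + 0x9F86 = 0x137D6 → wrap carry → 0x37D7
  0x37D7 + 0x8957 = 0x0C12E
  0xC12E + 0xD054 = 0x19182 → wrap carry → 0x9183
  0x9183 + 0x5598 = 0x0E71B
One's-complement sum = 0xE71B.
Checksum = ~0xE71B & 0xFFFF = 0x18E4.

18E4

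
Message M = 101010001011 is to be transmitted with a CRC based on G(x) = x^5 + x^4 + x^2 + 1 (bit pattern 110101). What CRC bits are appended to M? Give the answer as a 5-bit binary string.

Append 5 zeros: 10101000101100000. Divide by 110101 (XOR where the leading bit is 1):
  pos 0: 101010 XOR 110101 = 011111
  pos 1: 111110 XOR 110101 = 001011
  pos 3: 101101 XOR 110101 = 011000
  pos 4: 110000 XOR 110101 = 000101
  pos 7: 101110 XOR 110101 = 011011
  pos 8: 110110 XOR 110101 = 000011
Remainder (last 5 bits) = 11000. This is the CRC / FCS.

11000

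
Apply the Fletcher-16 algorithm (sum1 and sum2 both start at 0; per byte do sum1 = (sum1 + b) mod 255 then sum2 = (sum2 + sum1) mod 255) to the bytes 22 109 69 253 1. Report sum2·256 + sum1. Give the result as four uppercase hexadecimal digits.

Running sums (mod 255):
  after byte 0 (22): sum1=22, sum2=22
  after byte 1 (109): sum1=131, sum2=153
  after byte 2 (69): sum1=200, sum2=98
  after byte 3 (253): sum1=198, sum2=41
  after byte 4 (1): sum1=199, sum2=240
Checksum = sum2·256 + sum1 = 240·256 + 199 = 61639 = 0xF0C7.

F0C7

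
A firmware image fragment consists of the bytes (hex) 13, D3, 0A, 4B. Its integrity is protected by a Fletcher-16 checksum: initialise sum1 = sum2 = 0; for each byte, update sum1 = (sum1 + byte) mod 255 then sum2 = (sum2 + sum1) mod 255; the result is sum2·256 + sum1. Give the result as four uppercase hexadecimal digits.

273C

Running sums (mod 255):
  after byte 0 (13): sum1=19, sum2=19
  after byte 1 (D3): sum1=230, sum2=249
  after byte 2 (0A): sum1=240, sum2=234
  after byte 3 (4B): sum1=60, sum2=39
Checksum = sum2·256 + sum1 = 39·256 + 60 = 10044 = 0x273C.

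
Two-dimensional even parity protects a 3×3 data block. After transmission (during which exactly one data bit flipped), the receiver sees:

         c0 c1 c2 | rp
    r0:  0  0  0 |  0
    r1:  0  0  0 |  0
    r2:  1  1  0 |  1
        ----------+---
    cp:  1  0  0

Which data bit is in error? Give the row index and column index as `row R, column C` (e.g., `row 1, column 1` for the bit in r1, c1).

Recompute each row's even parity and compare to rp:
  r0: data parity 0, sent rp 0 → ok
  r1: data parity 0, sent rp 0 → ok
  r2: data parity 0, sent rp 1 → mismatch
Recompute each column's even parity and compare to cp:
  c0: data parity 1, sent cp 1 → ok
  c1: data parity 1, sent cp 0 → mismatch
  c2: data parity 0, sent cp 0 → ok
Exactly one row (r2) and one column (c1) fail → the flipped bit is at their intersection.

row 2, column 1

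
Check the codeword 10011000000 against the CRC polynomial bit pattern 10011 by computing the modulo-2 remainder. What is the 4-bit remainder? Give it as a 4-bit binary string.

0000

Modulo-2 division of 10011000000 by 10011:
  pos 0: 10011 XOR 10011 = 00000
Remainder = 0000 (zero — the frame passes the CRC check).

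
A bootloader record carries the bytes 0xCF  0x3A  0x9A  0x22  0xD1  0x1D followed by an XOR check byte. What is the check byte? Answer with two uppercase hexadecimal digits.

XOR the bytes together:
  start with 0xCF
  0xCF ⊕ 0x3A = 0xF5
  0xF5 ⊕ 0x9A = 0x6F
  0x6F ⊕ 0x22 = 0x4D
  0x4D ⊕ 0xD1 = 0x9C
  0x9C ⊕ 0x1D = 0x81

81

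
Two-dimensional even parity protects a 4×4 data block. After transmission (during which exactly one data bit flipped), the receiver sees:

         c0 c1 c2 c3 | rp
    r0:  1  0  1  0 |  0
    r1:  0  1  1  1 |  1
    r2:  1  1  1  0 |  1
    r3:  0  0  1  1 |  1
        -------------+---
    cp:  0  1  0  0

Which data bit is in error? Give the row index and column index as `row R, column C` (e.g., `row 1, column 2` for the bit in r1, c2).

row 3, column 1

Recompute each row's even parity and compare to rp:
  r0: data parity 0, sent rp 0 → ok
  r1: data parity 1, sent rp 1 → ok
  r2: data parity 1, sent rp 1 → ok
  r3: data parity 0, sent rp 1 → mismatch
Recompute each column's even parity and compare to cp:
  c0: data parity 0, sent cp 0 → ok
  c1: data parity 0, sent cp 1 → mismatch
  c2: data parity 0, sent cp 0 → ok
  c3: data parity 0, sent cp 0 → ok
Exactly one row (r3) and one column (c1) fail → the flipped bit is at their intersection.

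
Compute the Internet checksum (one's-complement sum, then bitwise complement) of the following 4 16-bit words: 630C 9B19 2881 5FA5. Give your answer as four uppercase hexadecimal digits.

79B3

One's-complement addition (fold any carry out of bit 15 back into bit 0):
  0x630C + 0x9B19 = 0x0FE25
  0xFE25 + 0x2881 = 0x126A6 → wrap carry → 0x26A7
  0x26A7 + 0x5FA5 = 0x0864C
One's-complement sum = 0x864C.
Checksum = ~0x864C & 0xFFFF = 0x79B3.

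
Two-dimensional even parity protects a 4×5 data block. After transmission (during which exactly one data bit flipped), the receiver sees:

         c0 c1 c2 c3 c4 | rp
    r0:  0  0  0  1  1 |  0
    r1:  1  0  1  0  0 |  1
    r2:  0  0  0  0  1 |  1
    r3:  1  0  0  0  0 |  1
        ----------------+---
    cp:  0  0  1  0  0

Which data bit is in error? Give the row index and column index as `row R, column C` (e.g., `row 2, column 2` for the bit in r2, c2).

Recompute each row's even parity and compare to rp:
  r0: data parity 0, sent rp 0 → ok
  r1: data parity 0, sent rp 1 → mismatch
  r2: data parity 1, sent rp 1 → ok
  r3: data parity 1, sent rp 1 → ok
Recompute each column's even parity and compare to cp:
  c0: data parity 0, sent cp 0 → ok
  c1: data parity 0, sent cp 0 → ok
  c2: data parity 1, sent cp 1 → ok
  c3: data parity 1, sent cp 0 → mismatch
  c4: data parity 0, sent cp 0 → ok
Exactly one row (r1) and one column (c3) fail → the flipped bit is at their intersection.

row 1, column 3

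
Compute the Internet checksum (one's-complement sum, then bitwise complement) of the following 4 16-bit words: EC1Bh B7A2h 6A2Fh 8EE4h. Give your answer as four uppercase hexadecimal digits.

One's-complement addition (fold any carry out of bit 15 back into bit 0):
  0xEC1B + 0xB7A2 = 0x1A3BD → wrap carry → 0xA3BE
  0xA3BE + 0x6A2F = 0x10DED → wrap carry → 0x0DEE
  0x0DEE + 0x8EE4 = 0x09CD2
One's-complement sum = 0x9CD2.
Checksum = ~0x9CD2 & 0xFFFF = 0x632D.

632D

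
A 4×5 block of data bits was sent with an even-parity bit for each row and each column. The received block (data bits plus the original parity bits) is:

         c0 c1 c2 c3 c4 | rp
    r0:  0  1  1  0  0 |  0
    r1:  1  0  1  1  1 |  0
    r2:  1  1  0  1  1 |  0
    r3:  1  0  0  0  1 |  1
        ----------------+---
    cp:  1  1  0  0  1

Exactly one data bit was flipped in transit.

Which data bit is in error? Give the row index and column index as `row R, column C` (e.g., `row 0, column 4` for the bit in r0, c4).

row 3, column 1

Recompute each row's even parity and compare to rp:
  r0: data parity 0, sent rp 0 → ok
  r1: data parity 0, sent rp 0 → ok
  r2: data parity 0, sent rp 0 → ok
  r3: data parity 0, sent rp 1 → mismatch
Recompute each column's even parity and compare to cp:
  c0: data parity 1, sent cp 1 → ok
  c1: data parity 0, sent cp 1 → mismatch
  c2: data parity 0, sent cp 0 → ok
  c3: data parity 0, sent cp 0 → ok
  c4: data parity 1, sent cp 1 → ok
Exactly one row (r3) and one column (c1) fail → the flipped bit is at their intersection.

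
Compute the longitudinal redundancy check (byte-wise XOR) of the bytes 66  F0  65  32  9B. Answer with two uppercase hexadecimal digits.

5A

XOR the bytes together:
  start with 0x66
  0x66 ⊕ 0xF0 = 0x96
  0x96 ⊕ 0x65 = 0xF3
  0xF3 ⊕ 0x32 = 0xC1
  0xC1 ⊕ 0x9B = 0x5A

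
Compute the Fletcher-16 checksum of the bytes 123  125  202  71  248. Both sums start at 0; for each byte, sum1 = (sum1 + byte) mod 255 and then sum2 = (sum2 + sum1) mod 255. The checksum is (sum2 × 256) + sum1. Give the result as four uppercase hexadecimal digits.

Running sums (mod 255):
  after byte 0 (123): sum1=123, sum2=123
  after byte 1 (125): sum1=248, sum2=116
  after byte 2 (202): sum1=195, sum2=56
  after byte 3 (71): sum1=11, sum2=67
  after byte 4 (248): sum1=4, sum2=71
Checksum = sum2·256 + sum1 = 71·256 + 4 = 18180 = 0x4704.

4704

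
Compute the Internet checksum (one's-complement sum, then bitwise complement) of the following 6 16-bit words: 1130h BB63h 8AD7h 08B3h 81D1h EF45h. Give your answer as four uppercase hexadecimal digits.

One's-complement addition (fold any carry out of bit 15 back into bit 0):
  0x1130 + 0xBB63 = 0x0CC93
  0xCC93 + 0x8AD7 = 0x1576A → wrap carry → 0x576B
  0x576B + 0x08B3 = 0x0601E
  0x601E + 0x81D1 = 0x0E1EF
  0xE1EF + 0xEF45 = 0x1D134 → wrap carry → 0xD135
One's-complement sum = 0xD135.
Checksum = ~0xD135 & 0xFFFF = 0x2ECA.

2ECA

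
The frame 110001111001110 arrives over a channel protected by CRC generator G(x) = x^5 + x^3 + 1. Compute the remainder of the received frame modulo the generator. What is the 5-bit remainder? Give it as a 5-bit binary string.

Modulo-2 division of 110001111001110 by 101001:
  pos 0: 110001 XOR 101001 = 011000
  pos 1: 110001 XOR 101001 = 011000
  pos 2: 110001 XOR 101001 = 011000
  pos 3: 110001 XOR 101001 = 011000
  pos 4: 110000 XOR 101001 = 011001
  pos 5: 110010 XOR 101001 = 011011
  pos 6: 110111 XOR 101001 = 011110
  pos 7: 111101 XOR 101001 = 010100
  pos 8: 101001 XOR 101001 = 000000
Remainder = 00000 (zero — the frame passes the CRC check).

00000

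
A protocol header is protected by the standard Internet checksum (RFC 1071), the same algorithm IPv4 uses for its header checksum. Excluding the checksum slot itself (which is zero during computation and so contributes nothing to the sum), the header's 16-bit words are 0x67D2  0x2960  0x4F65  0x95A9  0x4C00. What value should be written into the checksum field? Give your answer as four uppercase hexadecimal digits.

One's-complement addition (fold any carry out of bit 15 back into bit 0):
  0x67D2 + 0x2960 = 0x09132
  0x9132 + 0x4F65 = 0x0E097
  0xE097 + 0x95A9 = 0x17640 → wrap carry → 0x7641
  0x7641 + 0x4C00 = 0x0C241
One's-complement sum = 0xC241.
Checksum = ~0xC241 & 0xFFFF = 0x3DBE.

3DBE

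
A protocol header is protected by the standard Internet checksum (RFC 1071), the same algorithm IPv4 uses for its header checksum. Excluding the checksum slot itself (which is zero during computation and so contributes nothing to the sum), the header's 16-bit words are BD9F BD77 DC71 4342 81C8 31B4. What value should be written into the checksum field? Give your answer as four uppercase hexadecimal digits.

One's-complement addition (fold any carry out of bit 15 back into bit 0):
  0xBD9F + 0xBD77 = 0x17B16 → wrap carry → 0x7B17
  0x7B17 + 0xDC71 = 0x15788 → wrap carry → 0x5789
  0x5789 + 0x4342 = 0x09ACB
  0x9ACB + 0x81C8 = 0x11C93 → wrap carry → 0x1C94
  0x1C94 + 0x31B4 = 0x04E48
One's-complement sum = 0x4E48.
Checksum = ~0x4E48 & 0xFFFF = 0xB1B7.

B1B7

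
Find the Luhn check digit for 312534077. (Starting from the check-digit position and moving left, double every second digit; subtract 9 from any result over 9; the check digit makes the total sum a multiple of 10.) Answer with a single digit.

Partial digits right→left: 7 7 0 4 3 5 2 1 3
Double every second digit counting from the check-digit position (so the 1st, 3rd, 5th, ... of the partial from the right).
  doubled (with −9 where >9): 5 0 6 4 6 → sum 21
  kept as-is: 7 4 5 1 → sum 17
Total = 21 + 17 = 38.
Check digit = (10 − (38 mod 10)) mod 10 = 2.

2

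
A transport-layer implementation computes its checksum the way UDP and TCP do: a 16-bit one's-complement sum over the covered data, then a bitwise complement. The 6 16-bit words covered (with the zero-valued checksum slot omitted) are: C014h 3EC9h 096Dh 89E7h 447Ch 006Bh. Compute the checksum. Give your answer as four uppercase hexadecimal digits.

28E6

One's-complement addition (fold any carry out of bit 15 back into bit 0):
  0xC014 + 0x3EC9 = 0x0FEDD
  0xFEDD + 0x096D = 0x1084A → wrap carry → 0x084B
  0x084B + 0x89E7 = 0x09232
  0x9232 + 0x447C = 0x0D6AE
  0xD6AE + 0x006B = 0x0D719
One's-complement sum = 0xD719.
Checksum = ~0xD719 & 0xFFFF = 0x28E6.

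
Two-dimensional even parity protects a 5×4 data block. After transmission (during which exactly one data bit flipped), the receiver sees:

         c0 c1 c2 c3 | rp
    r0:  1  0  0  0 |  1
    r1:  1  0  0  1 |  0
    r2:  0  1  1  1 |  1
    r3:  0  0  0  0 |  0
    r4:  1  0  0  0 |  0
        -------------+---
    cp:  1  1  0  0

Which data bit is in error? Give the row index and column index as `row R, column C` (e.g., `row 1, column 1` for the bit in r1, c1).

Recompute each row's even parity and compare to rp:
  r0: data parity 1, sent rp 1 → ok
  r1: data parity 0, sent rp 0 → ok
  r2: data parity 1, sent rp 1 → ok
  r3: data parity 0, sent rp 0 → ok
  r4: data parity 1, sent rp 0 → mismatch
Recompute each column's even parity and compare to cp:
  c0: data parity 1, sent cp 1 → ok
  c1: data parity 1, sent cp 1 → ok
  c2: data parity 1, sent cp 0 → mismatch
  c3: data parity 0, sent cp 0 → ok
Exactly one row (r4) and one column (c2) fail → the flipped bit is at their intersection.

row 4, column 2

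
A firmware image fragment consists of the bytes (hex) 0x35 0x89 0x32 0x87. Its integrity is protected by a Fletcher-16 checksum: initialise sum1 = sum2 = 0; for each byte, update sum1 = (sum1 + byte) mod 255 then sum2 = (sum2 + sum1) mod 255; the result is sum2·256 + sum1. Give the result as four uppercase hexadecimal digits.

5D78

Running sums (mod 255):
  after byte 0 (0x35): sum1=53, sum2=53
  after byte 1 (0x89): sum1=190, sum2=243
  after byte 2 (0x32): sum1=240, sum2=228
  after byte 3 (0x87): sum1=120, sum2=93
Checksum = sum2·256 + sum1 = 93·256 + 120 = 23928 = 0x5D78.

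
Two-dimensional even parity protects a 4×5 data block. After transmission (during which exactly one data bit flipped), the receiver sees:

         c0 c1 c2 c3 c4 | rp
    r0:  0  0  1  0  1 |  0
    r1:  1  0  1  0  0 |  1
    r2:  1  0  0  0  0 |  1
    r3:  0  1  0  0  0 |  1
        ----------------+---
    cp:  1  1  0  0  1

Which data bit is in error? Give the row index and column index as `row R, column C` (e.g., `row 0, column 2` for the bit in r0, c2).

Recompute each row's even parity and compare to rp:
  r0: data parity 0, sent rp 0 → ok
  r1: data parity 0, sent rp 1 → mismatch
  r2: data parity 1, sent rp 1 → ok
  r3: data parity 1, sent rp 1 → ok
Recompute each column's even parity and compare to cp:
  c0: data parity 0, sent cp 1 → mismatch
  c1: data parity 1, sent cp 1 → ok
  c2: data parity 0, sent cp 0 → ok
  c3: data parity 0, sent cp 0 → ok
  c4: data parity 1, sent cp 1 → ok
Exactly one row (r1) and one column (c0) fail → the flipped bit is at their intersection.

row 1, column 0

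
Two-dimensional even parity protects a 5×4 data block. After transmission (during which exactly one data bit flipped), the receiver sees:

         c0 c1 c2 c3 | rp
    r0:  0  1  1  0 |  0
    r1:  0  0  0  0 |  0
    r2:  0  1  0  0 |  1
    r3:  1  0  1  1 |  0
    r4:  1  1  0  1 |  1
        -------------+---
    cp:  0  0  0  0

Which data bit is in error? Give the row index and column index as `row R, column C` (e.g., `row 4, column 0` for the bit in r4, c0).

row 3, column 1

Recompute each row's even parity and compare to rp:
  r0: data parity 0, sent rp 0 → ok
  r1: data parity 0, sent rp 0 → ok
  r2: data parity 1, sent rp 1 → ok
  r3: data parity 1, sent rp 0 → mismatch
  r4: data parity 1, sent rp 1 → ok
Recompute each column's even parity and compare to cp:
  c0: data parity 0, sent cp 0 → ok
  c1: data parity 1, sent cp 0 → mismatch
  c2: data parity 0, sent cp 0 → ok
  c3: data parity 0, sent cp 0 → ok
Exactly one row (r3) and one column (c1) fail → the flipped bit is at their intersection.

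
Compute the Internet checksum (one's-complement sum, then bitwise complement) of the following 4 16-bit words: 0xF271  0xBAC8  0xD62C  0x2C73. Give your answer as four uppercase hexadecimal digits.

5025

One's-complement addition (fold any carry out of bit 15 back into bit 0):
  0xF271 + 0xBAC8 = 0x1AD39 → wrap carry → 0xAD3A
  0xAD3A + 0xD62C = 0x18366 → wrap carry → 0x8367
  0x8367 + 0x2C73 = 0x0AFDA
One's-complement sum = 0xAFDA.
Checksum = ~0xAFDA & 0xFFFF = 0x5025.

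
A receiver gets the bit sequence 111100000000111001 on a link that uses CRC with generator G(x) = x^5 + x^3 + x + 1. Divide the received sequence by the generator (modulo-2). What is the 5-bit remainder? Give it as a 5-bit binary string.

Modulo-2 division of 111100000000111001 by 101011:
  pos 0: 111100 XOR 101011 = 010111
  pos 1: 101110 XOR 101011 = 000101
  pos 4: 101000 XOR 101011 = 000011
  pos 8: 110011 XOR 101011 = 011000
  pos 9: 110001 XOR 101011 = 011010
  pos 10: 110100 XOR 101011 = 011111
  pos 11: 111110 XOR 101011 = 010101
  pos 12: 101011 XOR 101011 = 000000
Remainder = 00000 (zero — the frame passes the CRC check).

00000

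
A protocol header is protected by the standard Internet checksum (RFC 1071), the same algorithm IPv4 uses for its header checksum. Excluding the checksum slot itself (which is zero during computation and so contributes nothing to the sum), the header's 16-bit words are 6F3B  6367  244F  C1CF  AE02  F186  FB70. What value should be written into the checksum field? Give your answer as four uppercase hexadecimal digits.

AC43

One's-complement addition (fold any carry out of bit 15 back into bit 0):
  0x6F3B + 0x6367 = 0x0D2A2
  0xD2A2 + 0x244F = 0x0F6F1
  0xF6F1 + 0xC1CF = 0x1B8C0 → wrap carry → 0xB8C1
  0xB8C1 + 0xAE02 = 0x166C3 → wrap carry → 0x66C4
  0x66C4 + 0xF186 = 0x1584A → wrap carry → 0x584B
  0x584B + 0xFB70 = 0x153BB → wrap carry → 0x53BC
One's-complement sum = 0x53BC.
Checksum = ~0x53BC & 0xFFFF = 0xAC43.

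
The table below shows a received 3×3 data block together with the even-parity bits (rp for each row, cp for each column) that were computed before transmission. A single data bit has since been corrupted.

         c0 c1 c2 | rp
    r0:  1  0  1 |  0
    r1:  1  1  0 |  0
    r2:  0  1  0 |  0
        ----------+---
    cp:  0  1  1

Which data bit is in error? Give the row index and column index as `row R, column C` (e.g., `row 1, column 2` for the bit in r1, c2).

row 2, column 1

Recompute each row's even parity and compare to rp:
  r0: data parity 0, sent rp 0 → ok
  r1: data parity 0, sent rp 0 → ok
  r2: data parity 1, sent rp 0 → mismatch
Recompute each column's even parity and compare to cp:
  c0: data parity 0, sent cp 0 → ok
  c1: data parity 0, sent cp 1 → mismatch
  c2: data parity 1, sent cp 1 → ok
Exactly one row (r2) and one column (c1) fail → the flipped bit is at their intersection.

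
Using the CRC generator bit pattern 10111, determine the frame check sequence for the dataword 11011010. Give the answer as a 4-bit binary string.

Append 4 zeros: 110110100000. Divide by 10111 (XOR where the leading bit is 1):
  pos 0: 11011 XOR 10111 = 01100
  pos 1: 11000 XOR 10111 = 01111
  pos 2: 11111 XOR 10111 = 01000
  pos 3: 10000 XOR 10111 = 00111
  pos 5: 11100 XOR 10111 = 01011
  pos 6: 10110 XOR 10111 = 00001
Remainder (last 4 bits) = 0010. This is the CRC / FCS.

0010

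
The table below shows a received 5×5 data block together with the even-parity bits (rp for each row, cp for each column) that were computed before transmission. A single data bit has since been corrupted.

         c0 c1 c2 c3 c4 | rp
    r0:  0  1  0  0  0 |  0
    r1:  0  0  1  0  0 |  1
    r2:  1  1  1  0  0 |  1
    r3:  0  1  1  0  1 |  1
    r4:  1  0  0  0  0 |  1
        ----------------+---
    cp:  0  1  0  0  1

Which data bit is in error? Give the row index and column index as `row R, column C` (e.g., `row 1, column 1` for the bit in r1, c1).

row 0, column 2

Recompute each row's even parity and compare to rp:
  r0: data parity 1, sent rp 0 → mismatch
  r1: data parity 1, sent rp 1 → ok
  r2: data parity 1, sent rp 1 → ok
  r3: data parity 1, sent rp 1 → ok
  r4: data parity 1, sent rp 1 → ok
Recompute each column's even parity and compare to cp:
  c0: data parity 0, sent cp 0 → ok
  c1: data parity 1, sent cp 1 → ok
  c2: data parity 1, sent cp 0 → mismatch
  c3: data parity 0, sent cp 0 → ok
  c4: data parity 1, sent cp 1 → ok
Exactly one row (r0) and one column (c2) fail → the flipped bit is at their intersection.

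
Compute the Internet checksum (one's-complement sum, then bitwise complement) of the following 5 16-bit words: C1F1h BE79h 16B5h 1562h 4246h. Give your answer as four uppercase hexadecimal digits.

1137

One's-complement addition (fold any carry out of bit 15 back into bit 0):
  0xC1F1 + 0xBE79 = 0x1806A → wrap carry → 0x806B
  0x806B + 0x16B5 = 0x09720
  0x9720 + 0x1562 = 0x0AC82
  0xAC82 + 0x4246 = 0x0EEC8
One's-complement sum = 0xEEC8.
Checksum = ~0xEEC8 & 0xFFFF = 0x1137.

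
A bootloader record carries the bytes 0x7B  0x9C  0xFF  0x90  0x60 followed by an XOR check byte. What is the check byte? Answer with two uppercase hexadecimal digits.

XOR the bytes together:
  start with 0x7B
  0x7B ⊕ 0x9C = 0xE7
  0xE7 ⊕ 0xFF = 0x18
  0x18 ⊕ 0x90 = 0x88
  0x88 ⊕ 0x60 = 0xE8

E8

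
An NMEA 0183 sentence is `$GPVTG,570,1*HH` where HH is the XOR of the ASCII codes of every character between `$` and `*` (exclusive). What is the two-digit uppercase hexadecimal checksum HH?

51

XOR the ASCII codes of the payload characters:
  'G' = 0x47 → acc = 0x47
  'P' = 0x50 → acc = 0x17
  'V' = 0x56 → acc = 0x41
  'T' = 0x54 → acc = 0x15
  'G' = 0x47 → acc = 0x52
  ',' = 0x2C → acc = 0x7E
  '5' = 0x35 → acc = 0x4B
  '7' = 0x37 → acc = 0x7C
  '0' = 0x30 → acc = 0x4C
  ',' = 0x2C → acc = 0x60
  '1' = 0x31 → acc = 0x51
Checksum = 0x51.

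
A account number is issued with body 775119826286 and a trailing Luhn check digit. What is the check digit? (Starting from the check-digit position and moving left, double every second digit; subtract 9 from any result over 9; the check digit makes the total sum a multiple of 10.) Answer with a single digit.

8

Partial digits right→left: 6 8 2 6 2 8 9 1 1 5 7 7
Double every second digit counting from the check-digit position (so the 1st, 3rd, 5th, ... of the partial from the right).
  doubled (with −9 where >9): 3 4 4 9 2 5 → sum 27
  kept as-is: 8 6 8 1 5 7 → sum 35
Total = 27 + 35 = 62.
Check digit = (10 − (62 mod 10)) mod 10 = 8.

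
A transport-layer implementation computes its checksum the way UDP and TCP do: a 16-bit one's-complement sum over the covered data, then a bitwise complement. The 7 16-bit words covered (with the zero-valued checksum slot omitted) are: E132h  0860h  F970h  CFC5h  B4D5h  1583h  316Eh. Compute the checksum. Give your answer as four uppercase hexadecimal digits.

516F

One's-complement addition (fold any carry out of bit 15 back into bit 0):
  0xE132 + 0x0860 = 0x0E992
  0xE992 + 0xF970 = 0x1E302 → wrap carry → 0xE303
  0xE303 + 0xCFC5 = 0x1B2C8 → wrap carry → 0xB2C9
  0xB2C9 + 0xB4D5 = 0x1679E → wrap carry → 0x679F
  0x679F + 0x1583 = 0x07D22
  0x7D22 + 0x316E = 0x0AE90
One's-complement sum = 0xAE90.
Checksum = ~0xAE90 & 0xFFFF = 0x516F.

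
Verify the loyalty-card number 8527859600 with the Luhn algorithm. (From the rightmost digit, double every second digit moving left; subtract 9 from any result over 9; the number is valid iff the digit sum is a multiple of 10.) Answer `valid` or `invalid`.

From the right, keep odd positions and double even positions (subtract 9 from any doubled value over 9):
  doubled (positions 2,4,...): 0 9 7 4 7 → sum 27
  kept (positions 1,3,...): 0 6 5 7 5 → sum 23
Total = 50.
50 mod 10 = 0, so the number is valid.

valid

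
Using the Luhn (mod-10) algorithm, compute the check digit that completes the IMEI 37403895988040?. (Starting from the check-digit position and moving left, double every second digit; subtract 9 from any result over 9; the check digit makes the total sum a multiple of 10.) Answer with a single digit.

0

Partial digits right→left: 0 4 0 8 8 9 5 9 8 3 0 4 7 3
Double every second digit counting from the check-digit position (so the 1st, 3rd, 5th, ... of the partial from the right).
  doubled (with −9 where >9): 0 0 7 1 7 0 5 → sum 20
  kept as-is: 4 8 9 9 3 4 3 → sum 40
Total = 20 + 40 = 60.
Check digit = (10 − (60 mod 10)) mod 10 = 0.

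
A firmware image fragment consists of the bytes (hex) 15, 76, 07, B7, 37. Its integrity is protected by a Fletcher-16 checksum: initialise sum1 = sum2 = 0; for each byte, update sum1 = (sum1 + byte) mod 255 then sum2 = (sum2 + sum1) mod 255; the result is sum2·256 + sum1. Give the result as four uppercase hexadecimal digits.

FE81

Running sums (mod 255):
  after byte 0 (15): sum1=21, sum2=21
  after byte 1 (76): sum1=139, sum2=160
  after byte 2 (07): sum1=146, sum2=51
  after byte 3 (B7): sum1=74, sum2=125
  after byte 4 (37): sum1=129, sum2=254
Checksum = sum2·256 + sum1 = 254·256 + 129 = 65153 = 0xFE81.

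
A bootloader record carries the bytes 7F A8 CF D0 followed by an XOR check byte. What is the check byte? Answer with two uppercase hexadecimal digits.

C8

XOR the bytes together:
  start with 0x7F
  0x7F ⊕ 0xA8 = 0xD7
  0xD7 ⊕ 0xCF = 0x18
  0x18 ⊕ 0xD0 = 0xC8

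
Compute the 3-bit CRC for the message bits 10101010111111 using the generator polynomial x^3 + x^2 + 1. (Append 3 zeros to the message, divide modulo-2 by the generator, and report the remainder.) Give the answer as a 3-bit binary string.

111

Append 3 zeros: 10101010111111000. Divide by 1101 (XOR where the leading bit is 1):
  pos 0: 1010 XOR 1101 = 0111
  pos 1: 1111 XOR 1101 = 0010
  pos 3: 1001 XOR 1101 = 0100
  pos 4: 1000 XOR 1101 = 0101
  pos 5: 1011 XOR 1101 = 0110
  pos 6: 1101 XOR 1101 = 0000
  pos 10: 1111 XOR 1101 = 0010
  pos 12: 1000 XOR 1101 = 0101
  pos 13: 1010 XOR 1101 = 0111
Remainder (last 3 bits) = 111. This is the CRC / FCS.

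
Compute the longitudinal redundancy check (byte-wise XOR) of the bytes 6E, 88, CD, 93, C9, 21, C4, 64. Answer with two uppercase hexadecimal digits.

XOR the bytes together:
  start with 0x6E
  0x6E ⊕ 0x88 = 0xE6
  0xE6 ⊕ 0xCD = 0x2B
  0x2B ⊕ 0x93 = 0xB8
  0xB8 ⊕ 0xC9 = 0x71
  0x71 ⊕ 0x21 = 0x50
  0x50 ⊕ 0xC4 = 0x94
  0x94 ⊕ 0x64 = 0xF0

F0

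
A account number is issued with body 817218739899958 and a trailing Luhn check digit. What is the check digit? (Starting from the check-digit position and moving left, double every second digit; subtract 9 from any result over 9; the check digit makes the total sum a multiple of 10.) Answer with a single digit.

1

Partial digits right→left: 8 5 9 9 9 8 9 3 7 8 1 2 7 1 8
Double every second digit counting from the check-digit position (so the 1st, 3rd, 5th, ... of the partial from the right).
  doubled (with −9 where >9): 7 9 9 9 5 2 5 7 → sum 53
  kept as-is: 5 9 8 3 8 2 1 → sum 36
Total = 53 + 36 = 89.
Check digit = (10 − (89 mod 10)) mod 10 = 1.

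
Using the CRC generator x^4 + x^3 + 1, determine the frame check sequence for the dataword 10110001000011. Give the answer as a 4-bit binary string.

0001

Append 4 zeros: 101100010000110000. Divide by 11001 (XOR where the leading bit is 1):
  pos 0: 10110 XOR 11001 = 01111
  pos 1: 11110 XOR 11001 = 00111
  pos 3: 11101 XOR 11001 = 00100
  pos 5: 10000 XOR 11001 = 01001
  pos 6: 10010 XOR 11001 = 01011
  pos 7: 10110 XOR 11001 = 01111
  pos 8: 11111 XOR 11001 = 00110
  pos 10: 11010 XOR 11001 = 00011
  pos 13: 11000 XOR 11001 = 00001
Remainder (last 4 bits) = 0001. This is the CRC / FCS.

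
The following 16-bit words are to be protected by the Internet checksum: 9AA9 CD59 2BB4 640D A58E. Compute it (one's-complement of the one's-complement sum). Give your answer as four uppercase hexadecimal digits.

62AC

One's-complement addition (fold any carry out of bit 15 back into bit 0):
  0x9AA9 + 0xCD59 = 0x16802 → wrap carry → 0x6803
  0x6803 + 0x2BB4 = 0x093B7
  0x93B7 + 0x640D = 0x0F7C4
  0xF7C4 + 0xA58E = 0x19D52 → wrap carry → 0x9D53
One's-complement sum = 0x9D53.
Checksum = ~0x9D53 & 0xFFFF = 0x62AC.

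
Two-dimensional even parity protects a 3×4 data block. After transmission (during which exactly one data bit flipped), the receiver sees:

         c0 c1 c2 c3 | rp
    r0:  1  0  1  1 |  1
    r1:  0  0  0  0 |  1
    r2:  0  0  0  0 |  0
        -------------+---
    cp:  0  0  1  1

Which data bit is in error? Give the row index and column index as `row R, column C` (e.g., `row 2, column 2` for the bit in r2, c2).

Recompute each row's even parity and compare to rp:
  r0: data parity 1, sent rp 1 → ok
  r1: data parity 0, sent rp 1 → mismatch
  r2: data parity 0, sent rp 0 → ok
Recompute each column's even parity and compare to cp:
  c0: data parity 1, sent cp 0 → mismatch
  c1: data parity 0, sent cp 0 → ok
  c2: data parity 1, sent cp 1 → ok
  c3: data parity 1, sent cp 1 → ok
Exactly one row (r1) and one column (c0) fail → the flipped bit is at their intersection.

row 1, column 0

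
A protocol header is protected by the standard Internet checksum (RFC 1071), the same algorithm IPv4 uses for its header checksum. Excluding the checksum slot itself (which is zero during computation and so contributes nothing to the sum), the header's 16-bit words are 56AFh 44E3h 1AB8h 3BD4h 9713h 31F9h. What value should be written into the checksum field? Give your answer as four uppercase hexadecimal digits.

44D4

One's-complement addition (fold any carry out of bit 15 back into bit 0):
  0x56AF + 0x44E3 = 0x09B92
  0x9B92 + 0x1AB8 = 0x0B64A
  0xB64A + 0x3BD4 = 0x0F21E
  0xF21E + 0x9713 = 0x18931 → wrap carry → 0x8932
  0x8932 + 0x31F9 = 0x0BB2B
One's-complement sum = 0xBB2B.
Checksum = ~0xBB2B & 0xFFFF = 0x44D4.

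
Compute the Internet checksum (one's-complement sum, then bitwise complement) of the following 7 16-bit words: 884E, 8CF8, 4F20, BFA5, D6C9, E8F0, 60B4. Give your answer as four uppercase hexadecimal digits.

One's-complement addition (fold any carry out of bit 15 back into bit 0):
  0x884E + 0x8CF8 = 0x11546 → wrap carry → 0x1547
  0x1547 + 0x4F20 = 0x06467
  0x6467 + 0xBFA5 = 0x1240C → wrap carry → 0x240D
  0x240D + 0xD6C9 = 0x0FAD6
  0xFAD6 + 0xE8F0 = 0x1E3C6 → wrap carry → 0xE3C7
  0xE3C7 + 0x60B4 = 0x1447B → wrap carry → 0x447C
One's-complement sum = 0x447C.
Checksum = ~0x447C & 0xFFFF = 0xBB83.

BB83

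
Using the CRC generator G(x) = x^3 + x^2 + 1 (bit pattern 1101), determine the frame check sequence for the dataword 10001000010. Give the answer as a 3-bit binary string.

Append 3 zeros: 10001000010000. Divide by 1101 (XOR where the leading bit is 1):
  pos 0: 1000 XOR 1101 = 0101
  pos 1: 1011 XOR 1101 = 0110
  pos 2: 1100 XOR 1101 = 0001
  pos 5: 1000 XOR 1101 = 0101
  pos 6: 1011 XOR 1101 = 0110
  pos 7: 1100 XOR 1101 = 0001
  pos 10: 1000 XOR 1101 = 0101
Remainder (last 3 bits) = 101. This is the CRC / FCS.

101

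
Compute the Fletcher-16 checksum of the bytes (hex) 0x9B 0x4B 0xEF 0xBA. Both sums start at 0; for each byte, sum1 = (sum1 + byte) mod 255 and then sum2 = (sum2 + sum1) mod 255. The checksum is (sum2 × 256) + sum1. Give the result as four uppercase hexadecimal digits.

EA91

Running sums (mod 255):
  after byte 0 (0x9B): sum1=155, sum2=155
  after byte 1 (0x4B): sum1=230, sum2=130
  after byte 2 (0xEF): sum1=214, sum2=89
  after byte 3 (0xBA): sum1=145, sum2=234
Checksum = sum2·256 + sum1 = 234·256 + 145 = 60049 = 0xEA91.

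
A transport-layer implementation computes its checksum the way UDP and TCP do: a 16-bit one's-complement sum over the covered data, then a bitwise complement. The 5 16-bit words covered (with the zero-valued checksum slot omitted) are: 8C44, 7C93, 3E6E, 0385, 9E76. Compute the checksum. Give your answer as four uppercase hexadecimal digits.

One's-complement addition (fold any carry out of bit 15 back into bit 0):
  0x8C44 + 0x7C93 = 0x108D7 → wrap carry → 0x08D8
  0x08D8 + 0x3E6E = 0x04746
  0x4746 + 0x0385 = 0x04ACB
  0x4ACB + 0x9E76 = 0x0E941
One's-complement sum = 0xE941.
Checksum = ~0xE941 & 0xFFFF = 0x16BE.

16BE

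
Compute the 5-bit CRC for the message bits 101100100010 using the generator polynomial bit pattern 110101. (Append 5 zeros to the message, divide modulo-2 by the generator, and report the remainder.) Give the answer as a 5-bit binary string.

Append 5 zeros: 10110010001000000. Divide by 110101 (XOR where the leading bit is 1):
  pos 0: 101100 XOR 110101 = 011001
  pos 1: 110011 XOR 110101 = 000110
  pos 4: 110000 XOR 110101 = 000101
  pos 7: 101100 XOR 110101 = 011001
  pos 8: 110010 XOR 110101 = 000111
  pos 11: 111000 XOR 110101 = 001101
Remainder (last 5 bits) = 01101. This is the CRC / FCS.

01101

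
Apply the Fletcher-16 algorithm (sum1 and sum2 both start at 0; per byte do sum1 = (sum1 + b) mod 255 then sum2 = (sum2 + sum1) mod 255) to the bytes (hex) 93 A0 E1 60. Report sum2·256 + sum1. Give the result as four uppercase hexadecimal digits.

5476

Running sums (mod 255):
  after byte 0 (93): sum1=147, sum2=147
  after byte 1 (A0): sum1=52, sum2=199
  after byte 2 (E1): sum1=22, sum2=221
  after byte 3 (60): sum1=118, sum2=84
Checksum = sum2·256 + sum1 = 84·256 + 118 = 21622 = 0x5476.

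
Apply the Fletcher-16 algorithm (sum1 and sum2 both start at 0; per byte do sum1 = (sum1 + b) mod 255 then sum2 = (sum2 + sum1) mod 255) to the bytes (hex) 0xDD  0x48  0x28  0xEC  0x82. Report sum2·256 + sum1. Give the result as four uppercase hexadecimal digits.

Running sums (mod 255):
  after byte 0 (0xDD): sum1=221, sum2=221
  after byte 1 (0x48): sum1=38, sum2=4
  after byte 2 (0x28): sum1=78, sum2=82
  after byte 3 (0xEC): sum1=59, sum2=141
  after byte 4 (0x82): sum1=189, sum2=75
Checksum = sum2·256 + sum1 = 75·256 + 189 = 19389 = 0x4BBD.

4BBD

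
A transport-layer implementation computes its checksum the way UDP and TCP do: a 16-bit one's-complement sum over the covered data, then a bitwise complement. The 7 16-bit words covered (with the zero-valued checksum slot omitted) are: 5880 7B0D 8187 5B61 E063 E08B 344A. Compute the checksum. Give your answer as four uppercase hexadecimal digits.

One's-complement addition (fold any carry out of bit 15 back into bit 0):
  0x5880 + 0x7B0D = 0x0D38D
  0xD38D + 0x8187 = 0x15514 → wrap carry → 0x5515
  0x5515 + 0x5B61 = 0x0B076
  0xB076 + 0xE063 = 0x190D9 → wrap carry → 0x90DA
  0x90DA + 0xE08B = 0x17165 → wrap carry → 0x7166
  0x7166 + 0x344A = 0x0A5B0
One's-complement sum = 0xA5B0.
Checksum = ~0xA5B0 & 0xFFFF = 0x5A4F.

5A4F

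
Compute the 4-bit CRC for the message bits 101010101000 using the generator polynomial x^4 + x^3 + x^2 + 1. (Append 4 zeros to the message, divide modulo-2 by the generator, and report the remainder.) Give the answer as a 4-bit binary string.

0100

Append 4 zeros: 1010101010000000. Divide by 11101 (XOR where the leading bit is 1):
  pos 0: 10101 XOR 11101 = 01000
  pos 1: 10000 XOR 11101 = 01101
  pos 2: 11011 XOR 11101 = 00110
  pos 4: 11001 XOR 11101 = 00100
  pos 6: 10000 XOR 11101 = 01101
  pos 7: 11010 XOR 11101 = 00111
  pos 9: 11100 XOR 11101 = 00001
Remainder (last 4 bits) = 0100. This is the CRC / FCS.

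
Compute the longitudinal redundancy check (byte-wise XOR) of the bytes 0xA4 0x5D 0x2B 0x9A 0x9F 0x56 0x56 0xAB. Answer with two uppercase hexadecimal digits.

XOR the bytes together:
  start with 0xA4
  0xA4 ⊕ 0x5D = 0xF9
  0xF9 ⊕ 0x2B = 0xD2
  0xD2 ⊕ 0x9A = 0x48
  0x48 ⊕ 0x9F = 0xD7
  0xD7 ⊕ 0x56 = 0x81
  0x81 ⊕ 0x56 = 0xD7
  0xD7 ⊕ 0xAB = 0x7C

7C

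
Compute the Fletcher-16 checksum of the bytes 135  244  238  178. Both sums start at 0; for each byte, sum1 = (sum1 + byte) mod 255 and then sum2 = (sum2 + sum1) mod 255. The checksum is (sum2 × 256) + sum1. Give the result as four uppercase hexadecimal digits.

8D1E

Running sums (mod 255):
  after byte 0 (135): sum1=135, sum2=135
  after byte 1 (244): sum1=124, sum2=4
  after byte 2 (238): sum1=107, sum2=111
  after byte 3 (178): sum1=30, sum2=141
Checksum = sum2·256 + sum1 = 141·256 + 30 = 36126 = 0x8D1E.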